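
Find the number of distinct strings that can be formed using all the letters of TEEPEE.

30

The 6 letters of TEEPEE have repeats: E appearing 4 times.
Dividing 6! = 720 by 4! = 24 for the repeated letters gives 30.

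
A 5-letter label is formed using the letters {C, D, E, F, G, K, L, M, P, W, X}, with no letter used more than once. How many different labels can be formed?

55440

Choose and order 5 of the 11 symbols: the first letter has 11 options, the next 10, and so on down to 7.
11 × 10 × 9 × 8 × 7 = 55440.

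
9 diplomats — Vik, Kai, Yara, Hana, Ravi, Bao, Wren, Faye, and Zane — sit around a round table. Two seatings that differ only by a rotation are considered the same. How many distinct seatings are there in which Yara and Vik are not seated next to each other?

All circular seatings of 9 people number (8)! = 40320.
Those with Yara next to Vik: fuse the pair into one unit and seat 8 units around a circle — 2·(7)! = 10080.
Subtracting, 40320 − 10080 = 30240.

30240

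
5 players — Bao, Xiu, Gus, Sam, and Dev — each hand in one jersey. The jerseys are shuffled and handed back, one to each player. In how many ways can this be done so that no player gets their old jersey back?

Count assignments avoiding every fixed point. For any j of the 5 players fixed to their old jersey, the other 5−j can be arranged in (5−j)! ways.
By inclusion–exclusion this is Σ_{j=0}^{5} (−1)^j C(5,j)·(5−j)!.
Computing: 120 − 120 + 60 − 20 + 5 − 1 = 44.

44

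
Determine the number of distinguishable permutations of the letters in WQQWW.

10

The 5 letters of WQQWW have repeats: Q appearing twice and W appearing 3 times.
Dividing 5! = 120 by 3!·2! = 12 for the repeated letters gives 10.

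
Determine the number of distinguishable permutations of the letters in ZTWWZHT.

ZTWWZHT has 7 letters with T appearing twice, W appearing twice, and Z appearing twice.
Dividing 7! = 5040 by 2!·2!·2! = 8 for the repeated letters gives 630.

630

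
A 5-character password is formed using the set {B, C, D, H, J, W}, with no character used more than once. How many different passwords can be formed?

720

This is a permutation of 5 out of 6: P(6,5) = 6!/1!.
6 × 5 × 4 × 3 × 2 = 720.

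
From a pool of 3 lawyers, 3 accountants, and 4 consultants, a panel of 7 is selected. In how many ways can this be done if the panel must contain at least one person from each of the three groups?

With no constraint there are C(10,7) = 120 possible selections.
Selections missing a whole group: no lawyers → C(7,7) = 1; no accountants → C(7,7) = 1; no consultants → C(6,7) = 0.
Add back selections omitting two groups (i.e. drawn from a single group): C(3,7) + C(3,7) + C(4,7) = 0.
By inclusion–exclusion: 120 − 2 + 0 = 118.

118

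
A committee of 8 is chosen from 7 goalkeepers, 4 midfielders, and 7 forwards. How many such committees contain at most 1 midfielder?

16731

Split by how many midfielders are chosen (0 through 1).
Sum: C(4,0)·C(14,8) + C(4,1)·C(14,7) = 3003 + 13728 = 16731.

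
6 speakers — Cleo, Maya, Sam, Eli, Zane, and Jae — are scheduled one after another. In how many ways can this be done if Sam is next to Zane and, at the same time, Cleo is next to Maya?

96

Treat {Sam,Zane} as one block (2 orders) and {Cleo,Maya} as another (2 orders).
That leaves 4 units to arrange: 2 × 2 × 4! = 4 × 24 = 96.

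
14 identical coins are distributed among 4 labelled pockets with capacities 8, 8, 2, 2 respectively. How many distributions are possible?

45

Ignoring the caps, the number of non-negative solutions to x_1+…+x_4 = 14 is C(17,3) = 680.
Subtract solutions that violate a single cap (substitute x_i' = x_i − (cap_i+1)): x_1 ≥ 9 gives C(8,3) = 56; x_2 ≥ 9 gives C(8,3) = 56; x_3 ≥ 3 gives C(14,3) = 364; x_4 ≥ 3 gives C(14,3) = 364. Together 840.
Add back pairs where two caps are both exceeded: 0 + 10 + 10 + 10 + 10 + 165 = 205.
By inclusion–exclusion the count is 680 − 840 + 205 = 45.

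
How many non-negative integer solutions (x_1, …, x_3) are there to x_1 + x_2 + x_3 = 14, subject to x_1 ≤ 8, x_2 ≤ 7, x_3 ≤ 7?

By stars and bars, unrestricted non-negative solutions to x_1+…+x_3 = 14 number C(14+2,2) = 120.
Subtract solutions that violate a single cap (substitute x_i' = x_i − (cap_i+1)): x_1 ≥ 9 gives C(7,2) = 21; x_2 ≥ 8 gives C(8,2) = 28; x_3 ≥ 8 gives C(8,2) = 28. Together 77.
No two caps can be exceeded simultaneously, so the pair terms are all 0.
By inclusion–exclusion the count is 120 − 77 + 0 = 43.

43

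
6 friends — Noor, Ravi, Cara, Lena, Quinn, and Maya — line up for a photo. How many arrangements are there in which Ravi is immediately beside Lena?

240

Glue Ravi and Lena into one block (2 internal orders), leaving 5 units to arrange in a row.
That gives 2 × 5! = 2 × 120 = 240.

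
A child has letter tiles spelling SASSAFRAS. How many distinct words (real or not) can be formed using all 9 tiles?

2520

SASSAFRAS has 9 letters with A appearing 3 times and S appearing 4 times.
So there are 9! / (4!·3!) = 2520 distinguishable arrangements.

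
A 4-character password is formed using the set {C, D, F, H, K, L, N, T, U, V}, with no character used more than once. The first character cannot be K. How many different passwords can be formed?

The first character has 10−1 = 9 choices (anything except K).
The remaining 3 characters are filled from the other 9 symbols without repetition: 9 × 8 × 7 = 504.
Total: 9 × 504 = 4536.

4536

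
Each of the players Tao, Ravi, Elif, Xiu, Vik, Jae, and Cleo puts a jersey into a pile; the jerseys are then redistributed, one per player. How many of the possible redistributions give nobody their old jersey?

1854

Count assignments avoiding every fixed point. For any j of the 7 players fixed to their old jersey, the other 7−j can be arranged in (7−j)! ways.
By inclusion–exclusion this is Σ_{j=0}^{7} (−1)^j C(7,j)·(7−j)!.
Computing: 5040 − 5040 + 2520 − 840 + 210 − 42 + 7 − 1 = 1854.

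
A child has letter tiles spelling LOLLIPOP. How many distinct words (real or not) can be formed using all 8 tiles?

Letter multiplicities in LOLLIPOP: I×1, L×3, O×2, P×2.
Dividing 8! = 40320 by 3!·2!·2! = 24 for the repeated letters gives 1680.

1680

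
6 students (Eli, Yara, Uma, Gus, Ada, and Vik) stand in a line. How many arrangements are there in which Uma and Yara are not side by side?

Of the 6! = 720 arrangements, those with Uma and Yara adjacent number 2 × 5! = 240 (treat the pair as a block with 2 internal orders).
Complementary counting: 720 − 240 = 480.

480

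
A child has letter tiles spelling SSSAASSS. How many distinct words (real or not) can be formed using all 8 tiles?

Letter multiplicities in SSSAASSS: A×2, S×6.
The number of distinct arrangements is 8!/(6!·2!) = 40320/1440 = 28.

28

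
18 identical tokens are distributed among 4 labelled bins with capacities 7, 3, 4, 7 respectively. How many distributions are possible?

20

Without the upper bounds there are C(21,3) = 1330 ways to split 18 among 4 bins.
Subtract solutions that violate a single cap (substitute x_i' = x_i − (cap_i+1)): x_1 ≥ 8 gives C(13,3) = 286; x_2 ≥ 4 gives C(17,3) = 680; x_3 ≥ 5 gives C(16,3) = 560; x_4 ≥ 8 gives C(13,3) = 286. Together 1812.
Add back pairs where two caps are both exceeded: 84 + 56 + 10 + 220 + 84 + 56 = 510.
Subtract triples: 4 + 0 + 0 + 4 = 8.
By inclusion–exclusion the count is 1330 − 1812 + 510 − 8 = 20.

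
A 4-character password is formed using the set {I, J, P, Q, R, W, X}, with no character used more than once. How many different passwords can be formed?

840

This is a permutation of 4 out of 7: P(7,4) = 7!/3!.
7 × 6 × 5 × 4 = 840.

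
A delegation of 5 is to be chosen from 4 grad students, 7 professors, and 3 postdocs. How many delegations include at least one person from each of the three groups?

1288

Total 5-person selections from all 14: C(14,5) = 2002.
Selections missing a whole group: no grad students → C(10,5) = 252; no professors → C(7,5) = 21; no postdocs → C(11,5) = 462.
Add back selections omitting two groups (i.e. drawn from a single group): C(4,5) + C(7,5) + C(3,5) = 21.
By inclusion–exclusion: 2002 − 735 + 21 = 1288.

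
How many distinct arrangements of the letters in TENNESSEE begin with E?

With the first slot taken by E, it remains to arrange the other 8 letters (TNNESSEE).
Those 8 letters have E appearing 3 times, N appearing twice, and S appearing twice, giving (8)!/(3!·2!·2!) = 1680.

1680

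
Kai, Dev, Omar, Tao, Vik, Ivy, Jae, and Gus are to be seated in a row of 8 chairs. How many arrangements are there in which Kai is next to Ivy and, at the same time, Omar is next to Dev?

2880

Treat {Kai,Ivy} as one block (2 orders) and {Omar,Dev} as another (2 orders).
That leaves 6 units to arrange: 2 × 2 × 6! = 4 × 720 = 2880.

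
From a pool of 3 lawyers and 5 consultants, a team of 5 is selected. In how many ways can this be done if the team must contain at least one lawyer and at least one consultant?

Unrestricted: C(8,5) = 56 ways to pick any 5 of the 8.
Selections missing a whole group: no lawyers → C(5,5) = 1; no consultants → C(3,5) = 0.
Both groups omitted at once is impossible, so 56 − 1 = 55.

55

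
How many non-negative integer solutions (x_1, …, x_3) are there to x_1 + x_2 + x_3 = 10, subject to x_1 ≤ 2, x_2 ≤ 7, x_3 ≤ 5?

Without the upper bounds there are C(12,2) = 66 ways to split 10 among 3 variables.
Subtract solutions that violate a single cap (substitute x_i' = x_i − (cap_i+1)): x_1 ≥ 3 gives C(9,2) = 36; x_2 ≥ 8 gives C(4,2) = 6; x_3 ≥ 6 gives C(6,2) = 15. Together 57.
Add back pairs where two caps are both exceeded: 0 + 3 + 0 = 3.
By inclusion–exclusion the count is 66 − 57 + 3 = 12.

12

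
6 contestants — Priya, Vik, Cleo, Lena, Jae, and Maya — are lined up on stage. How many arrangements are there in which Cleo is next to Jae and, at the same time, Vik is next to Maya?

Treat {Cleo,Jae} as one block (2 orders) and {Vik,Maya} as another (2 orders).
That leaves 4 units to arrange: 2 × 2 × 4! = 4 × 24 = 96.

96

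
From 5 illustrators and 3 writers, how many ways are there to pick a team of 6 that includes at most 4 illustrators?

Split by how many illustrators are chosen (0 through 4).
Sum: C(5,0)·C(3,6) + C(5,1)·C(3,5) + C(5,2)·C(3,4) + C(5,3)·C(3,3) + C(5,4)·C(3,2) = 0 + 0 + 0 + 10 + 15 = 25.

25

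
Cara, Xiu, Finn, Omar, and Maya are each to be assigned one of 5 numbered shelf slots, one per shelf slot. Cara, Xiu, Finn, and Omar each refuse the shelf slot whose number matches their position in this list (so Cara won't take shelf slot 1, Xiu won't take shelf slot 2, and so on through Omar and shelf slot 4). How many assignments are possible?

53

Let Aᵢ (for 1 ≤ i ≤ 4) be the placements that put person i in their forbidden shelf slot. Any j of these fix j positions, leaving (5−j)! ways to fill the rest, and there are C(4,j) ways to pick which j.
By inclusion–exclusion, the number of valid placements is Σ_{j=0}^{4} (−1)^j C(4,j)·(5−j)!.
Computing: 120 − 96 + 36 − 8 + 1 = 53.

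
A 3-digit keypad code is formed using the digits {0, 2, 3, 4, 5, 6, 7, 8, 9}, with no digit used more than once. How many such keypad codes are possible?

504

Choose and order 3 of the 9 symbols: the first digit has 9 options, the next 8, then 7.
9 × 8 × 7 = 504.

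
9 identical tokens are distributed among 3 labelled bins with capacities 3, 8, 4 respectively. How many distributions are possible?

Without the upper bounds there are C(11,2) = 55 ways to split 9 among 3 bins.
Subtract solutions that violate a single cap (substitute x_i' = x_i − (cap_i+1)): x_1 ≥ 4 gives C(7,2) = 21; x_2 ≥ 9 gives C(2,2) = 1; x_3 ≥ 5 gives C(6,2) = 15. Together 37.
Add back pairs where two caps are both exceeded: 0 + 1 + 0 = 1.
By inclusion–exclusion the count is 55 − 37 + 1 = 19.

19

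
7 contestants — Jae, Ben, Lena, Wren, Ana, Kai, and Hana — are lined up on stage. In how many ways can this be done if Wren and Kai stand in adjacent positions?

Treat {Wren, Kai} as a single unit. There are 6 units to order, and the pair itself can be ordered 2 ways.
So the count is 2·(6)! = 1440.

1440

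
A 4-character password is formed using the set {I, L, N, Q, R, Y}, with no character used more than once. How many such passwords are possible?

This is a permutation of 4 out of 6: P(6,4) = 6!/2!.
6 × 5 × 4 × 3 = 360.

360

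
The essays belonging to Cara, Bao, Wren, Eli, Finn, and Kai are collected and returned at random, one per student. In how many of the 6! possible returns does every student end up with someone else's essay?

Count assignments avoiding every fixed point. For any j of the 6 students fixed to their own essay, the other 6−j can be arranged in (6−j)! ways.
By inclusion–exclusion this is Σ_{j=0}^{6} (−1)^j C(6,j)·(6−j)!.
Computing: 720 − 720 + 360 − 120 + 30 − 6 + 1 = 265.

265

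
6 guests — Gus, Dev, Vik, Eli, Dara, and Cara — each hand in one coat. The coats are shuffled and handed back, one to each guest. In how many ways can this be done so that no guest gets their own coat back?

265

Count assignments avoiding every fixed point. For any j of the 6 guests fixed to their own coat, the other 6−j can be arranged in (6−j)! ways.
By inclusion–exclusion this is Σ_{j=0}^{6} (−1)^j C(6,j)·(6−j)!.
Computing: 720 − 720 + 360 − 120 + 30 − 6 + 1 = 265.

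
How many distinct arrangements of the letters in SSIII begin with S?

With the first slot taken by S, it remains to arrange the other 4 letters (SIII).
Those 4 letters have I appearing 3 times, giving (4)!/(3!) = 4.

4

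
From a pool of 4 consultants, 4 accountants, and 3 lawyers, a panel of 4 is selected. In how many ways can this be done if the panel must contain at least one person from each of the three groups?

192

Total 4-person selections from all 11: C(11,4) = 330.
Subtract selections that omit an entire group: no consultants → C(7,4) = 35; no accountants → C(7,4) = 35; no lawyers → C(8,4) = 70.
Add back selections omitting two groups (i.e. drawn from a single group): C(4,4) + C(4,4) + C(3,4) = 2.
By inclusion–exclusion: 330 − 140 + 2 = 192.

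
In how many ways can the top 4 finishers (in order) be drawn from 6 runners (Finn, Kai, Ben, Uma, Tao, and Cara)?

360

There are 6 choices for 1st place, 5 for 2nd, and so on down to 3 for position 4.
That gives 6 × 5 × 4 × 3 = 360.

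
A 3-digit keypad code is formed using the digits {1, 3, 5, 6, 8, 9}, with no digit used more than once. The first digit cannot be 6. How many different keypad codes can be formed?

100

The first digit has 6−1 = 5 choices (anything except 6).
The remaining 2 digits are filled from the other 5 symbols without repetition: 5 × 4 = 20.
Total: 5 × 20 = 100.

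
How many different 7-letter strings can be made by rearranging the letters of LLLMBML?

105

Letter multiplicities in LLLMBML: B×1, L×4, M×2.
The number of distinct arrangements is 7!/(4!·2!) = 5040/48 = 105.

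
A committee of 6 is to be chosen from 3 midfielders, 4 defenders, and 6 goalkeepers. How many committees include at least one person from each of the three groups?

1416

With no constraint there are C(13,6) = 1716 possible selections.
Selections missing a whole group: no midfielders → C(10,6) = 210; no defenders → C(9,6) = 84; no goalkeepers → C(7,6) = 7.
Add back selections omitting two groups (i.e. drawn from a single group): C(3,6) + C(4,6) + C(6,6) = 1.
By inclusion–exclusion: 1716 − 301 + 1 = 1416.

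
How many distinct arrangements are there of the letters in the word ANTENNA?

420

The 7 letters of ANTENNA have repeats: A appearing twice and N appearing 3 times.
So there are 7! / (3!·2!) = 420 distinguishable arrangements.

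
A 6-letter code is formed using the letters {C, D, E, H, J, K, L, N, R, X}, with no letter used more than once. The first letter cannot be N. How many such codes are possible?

136080

The first letter has 10−1 = 9 choices (anything except N).
The remaining 5 letters are filled from the other 9 symbols without repetition: 9 × 8 × 7 × 6 × 5 = 15120.
Total: 9 × 15120 = 136080.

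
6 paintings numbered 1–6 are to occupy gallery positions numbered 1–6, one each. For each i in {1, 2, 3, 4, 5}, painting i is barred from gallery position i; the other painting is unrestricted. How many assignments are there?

309

Let Aᵢ (for 1 ≤ i ≤ 5) be the placements that put painting i in its forbidden gallery position. Any j of these fix j positions, leaving (6−j)! ways to fill the rest, and there are C(5,j) ways to pick which j.
By inclusion–exclusion, the number of valid placements is Σ_{j=0}^{5} (−1)^j C(5,j)·(6−j)!.
Computing: 720 − 600 + 240 − 60 + 10 − 1 = 309.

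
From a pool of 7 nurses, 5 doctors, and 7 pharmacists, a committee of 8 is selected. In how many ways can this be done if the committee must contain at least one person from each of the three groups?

Unrestricted: C(19,8) = 75582 ways to pick any 8 of the 19.
Subtract selections that omit an entire group: no nurses → C(12,8) = 495; no doctors → C(14,8) = 3003; no pharmacists → C(12,8) = 495.
Add back selections omitting two groups (i.e. drawn from a single group): C(7,8) + C(5,8) + C(7,8) = 0.
By inclusion–exclusion: 75582 − 3993 + 0 = 71589.

71589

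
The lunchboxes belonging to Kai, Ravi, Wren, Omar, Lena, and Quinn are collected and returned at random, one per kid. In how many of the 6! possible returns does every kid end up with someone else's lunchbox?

265

Let Aᵢ be the assignments in which kid i gets their own lunchbox. We want the size of the complement of A₁∪…∪A_6.
By inclusion–exclusion this is Σ_{j=0}^{6} (−1)^j C(6,j)·(6−j)!.
Computing: 720 − 720 + 360 − 120 + 30 − 6 + 1 = 265.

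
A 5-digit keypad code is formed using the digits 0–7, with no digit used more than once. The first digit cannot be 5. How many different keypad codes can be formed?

The first digit has 8−1 = 7 choices (anything except 5).
The remaining 4 digits are filled from the other 7 symbols without repetition: 7 × 6 × 5 × 4 = 840.
Total: 7 × 840 = 5880.

5880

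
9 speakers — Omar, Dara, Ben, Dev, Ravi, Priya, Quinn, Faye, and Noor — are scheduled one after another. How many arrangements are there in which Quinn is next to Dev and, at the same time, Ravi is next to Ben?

Treat {Quinn,Dev} as one block (2 orders) and {Ravi,Ben} as another (2 orders).
That leaves 7 units to arrange: 2 × 2 × 7! = 4 × 5040 = 20160.

20160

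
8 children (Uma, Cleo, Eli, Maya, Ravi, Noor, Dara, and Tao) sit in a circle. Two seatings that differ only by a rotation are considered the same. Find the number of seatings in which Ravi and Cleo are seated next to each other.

1440

Treat {Ravi, Cleo} as one unit (2 internal orders) and seat the resulting 7 units around the table: (6)! circular arrangements.
So 2 × (6)! = 2 × 720 = 1440.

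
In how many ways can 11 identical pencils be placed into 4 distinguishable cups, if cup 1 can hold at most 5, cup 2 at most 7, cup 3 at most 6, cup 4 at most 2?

103

Ignoring the caps, the number of non-negative solutions to x_1+…+x_4 = 11 is C(14,3) = 364.
Subtract solutions that violate a single cap (substitute x_i' = x_i − (cap_i+1)): x_1 ≥ 6 gives C(8,3) = 56; x_2 ≥ 8 gives C(6,3) = 20; x_3 ≥ 7 gives C(7,3) = 35; x_4 ≥ 3 gives C(11,3) = 165. Together 276.
Add back pairs where two caps are both exceeded: 0 + 0 + 10 + 0 + 1 + 4 = 15.
By inclusion–exclusion the count is 364 − 276 + 15 = 103.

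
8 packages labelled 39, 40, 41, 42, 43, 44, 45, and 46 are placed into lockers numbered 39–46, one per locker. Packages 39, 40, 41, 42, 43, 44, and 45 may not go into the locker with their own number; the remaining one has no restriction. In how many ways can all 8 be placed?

16687

Let Aᵢ (for 39 ≤ i ≤ 45) be the placements that put package i in its forbidden locker. Any j of these fix j positions, leaving (8−j)! ways to fill the rest, and there are C(7,j) ways to pick which j.
By inclusion–exclusion, the number of valid placements is Σ_{j=0}^{7} (−1)^j C(7,j)·(8−j)!.
Computing: 40320 − 35280 + 15120 − 4200 + 840 − 126 + 14 − 1 = 16687.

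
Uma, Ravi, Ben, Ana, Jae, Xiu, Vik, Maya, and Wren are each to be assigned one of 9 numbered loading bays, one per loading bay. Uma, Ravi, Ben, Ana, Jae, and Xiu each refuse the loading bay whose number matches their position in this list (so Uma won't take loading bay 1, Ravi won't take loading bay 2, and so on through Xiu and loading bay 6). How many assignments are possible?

Let Aᵢ (for 1 ≤ i ≤ 6) be the placements that put person i in their forbidden loading bay. Any j of these fix j positions, leaving (9−j)! ways to fill the rest, and there are C(6,j) ways to pick which j.
By inclusion–exclusion, the number of valid placements is Σ_{j=0}^{6} (−1)^j C(6,j)·(9−j)!.
Computing: 362880 − 241920 + 75600 − 14400 + 1800 − 144 + 6 = 183822.

183822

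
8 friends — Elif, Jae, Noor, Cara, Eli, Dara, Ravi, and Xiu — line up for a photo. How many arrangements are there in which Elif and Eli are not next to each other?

Of the 8! = 40320 arrangements, those with Elif and Eli adjacent number 2 × 7! = 10080 (treat the pair as a block with 2 internal orders).
Complementary counting: 40320 − 10080 = 30240.

30240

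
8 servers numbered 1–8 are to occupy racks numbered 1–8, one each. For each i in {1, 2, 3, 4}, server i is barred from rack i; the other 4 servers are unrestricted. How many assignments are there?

24024

Let Aᵢ (for 1 ≤ i ≤ 4) be the placements that put server i in its forbidden rack. Any j of these fix j positions, leaving (8−j)! ways to fill the rest, and there are C(4,j) ways to pick which j.
By inclusion–exclusion, the number of valid placements is Σ_{j=0}^{4} (−1)^j C(4,j)·(8−j)!.
Computing: 40320 − 20160 + 4320 − 480 + 24 = 24024.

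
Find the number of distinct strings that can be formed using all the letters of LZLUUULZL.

1260

Letter multiplicities in LZLUUULZL: L×4, U×3, Z×2.
So there are 9! / (4!·3!·2!) = 1260 distinguishable arrangements.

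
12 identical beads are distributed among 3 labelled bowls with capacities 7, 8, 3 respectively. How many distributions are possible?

22

By stars and bars, unrestricted non-negative solutions to x_1+…+x_3 = 12 number C(12+2,2) = 91.
Subtract solutions that violate a single cap (substitute x_i' = x_i − (cap_i+1)): x_1 ≥ 8 gives C(6,2) = 15; x_2 ≥ 9 gives C(5,2) = 10; x_3 ≥ 4 gives C(10,2) = 45. Together 70.
Add back pairs where two caps are both exceeded: 0 + 1 + 0 = 1.
By inclusion–exclusion the count is 91 − 70 + 1 = 22.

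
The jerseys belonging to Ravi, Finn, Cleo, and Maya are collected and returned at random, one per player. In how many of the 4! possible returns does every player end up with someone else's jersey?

9

Let Aᵢ be the assignments in which player i gets their old jersey. We want the size of the complement of A₁∪…∪A_4.
By inclusion–exclusion this is Σ_{j=0}^{4} (−1)^j C(4,j)·(4−j)!.
Computing: 24 − 24 + 12 − 4 + 1 = 9.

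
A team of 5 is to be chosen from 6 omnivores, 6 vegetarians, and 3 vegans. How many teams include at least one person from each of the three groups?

Unrestricted: C(15,5) = 3003 ways to pick any 5 of the 15.
Subtract selections that omit an entire group: no omnivores → C(9,5) = 126; no vegetarians → C(9,5) = 126; no vegans → C(12,5) = 792.
Add back selections omitting two groups (i.e. drawn from a single group): C(6,5) + C(6,5) + C(3,5) = 12.
By inclusion–exclusion: 3003 − 1044 + 12 = 1971.

1971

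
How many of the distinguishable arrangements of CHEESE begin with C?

20

Fix C in the first position and arrange the remaining 5 letters.
Those 5 letters have E appearing 3 times, giving (5)!/(3!) = 20.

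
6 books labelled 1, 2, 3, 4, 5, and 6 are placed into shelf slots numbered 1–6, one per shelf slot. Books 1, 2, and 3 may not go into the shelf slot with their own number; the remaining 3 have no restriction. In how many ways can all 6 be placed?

Let Aᵢ (for i ∈ {1, 2, 3}) be the placements that put book i in its forbidden shelf slot. Any j of these fix j positions, leaving (6−j)! ways to fill the rest, and there are C(3,j) ways to pick which j.
By inclusion–exclusion, the number of valid placements is Σ_{j=0}^{3} (−1)^j C(3,j)·(6−j)!.
Computing: 720 − 360 + 72 − 6 = 426.

426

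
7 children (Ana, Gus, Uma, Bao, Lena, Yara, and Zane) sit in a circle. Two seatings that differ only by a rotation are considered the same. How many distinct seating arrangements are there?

720

Seat Ana anywhere (absorbing the rotational symmetry), then permute the other 6: (6)! = 720.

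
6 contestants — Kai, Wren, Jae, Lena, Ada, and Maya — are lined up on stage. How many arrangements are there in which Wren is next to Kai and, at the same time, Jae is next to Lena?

Treat {Wren,Kai} as one block (2 orders) and {Jae,Lena} as another (2 orders).
That leaves 4 units to arrange: 2 × 2 × 4! = 4 × 24 = 96.

96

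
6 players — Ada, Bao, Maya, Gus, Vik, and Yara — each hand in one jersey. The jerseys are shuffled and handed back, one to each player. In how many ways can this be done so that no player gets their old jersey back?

This is the derangement count D_6: permutations of 6 items with no fixed point.
By inclusion–exclusion this is Σ_{j=0}^{6} (−1)^j C(6,j)·(6−j)!.
Computing: 720 − 720 + 360 − 120 + 30 − 6 + 1 = 265.

265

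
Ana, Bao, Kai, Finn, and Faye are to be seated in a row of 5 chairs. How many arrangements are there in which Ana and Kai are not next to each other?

72

There are 5! = 120 arrangements in all. If Ana and Kai are adjacent, merging them into one block gives 2·(4)! = 48 arrangements.
So 120 − 48 = 72 arrangements keep them apart.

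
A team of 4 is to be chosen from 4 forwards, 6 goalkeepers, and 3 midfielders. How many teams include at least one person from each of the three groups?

360

With no constraint there are C(13,4) = 715 possible selections.
Subtract selections that omit an entire group: no forwards → C(9,4) = 126; no goalkeepers → C(7,4) = 35; no midfielders → C(10,4) = 210.
Add back selections omitting two groups (i.e. drawn from a single group): C(4,4) + C(6,4) + C(3,4) = 16.
By inclusion–exclusion: 715 − 371 + 16 = 360.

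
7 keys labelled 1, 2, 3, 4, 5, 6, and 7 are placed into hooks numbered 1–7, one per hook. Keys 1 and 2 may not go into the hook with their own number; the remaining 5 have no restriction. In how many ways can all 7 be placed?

Let Aᵢ (for i ∈ {1, 2}) be the placements that put key i in its forbidden hook. Any j of these fix j positions, leaving (7−j)! ways to fill the rest, and there are C(2,j) ways to pick which j.
By inclusion–exclusion, the number of valid placements is Σ_{j=0}^{2} (−1)^j C(2,j)·(7−j)!.
Computing: 5040 − 1440 + 120 = 3720.

3720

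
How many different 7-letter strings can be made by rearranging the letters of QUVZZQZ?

QUVZZQZ has 7 letters with Q appearing twice and Z appearing 3 times.
So there are 7! / (3!·2!) = 420 distinguishable arrangements.

420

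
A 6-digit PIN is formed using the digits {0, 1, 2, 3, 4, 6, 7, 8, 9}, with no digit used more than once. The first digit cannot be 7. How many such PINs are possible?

The first digit has 9−1 = 8 choices (anything except 7).
The remaining 5 digits are filled from the other 8 symbols without repetition: 8 × 7 × 6 × 5 × 4 = 6720.
Total: 8 × 6720 = 53760.

53760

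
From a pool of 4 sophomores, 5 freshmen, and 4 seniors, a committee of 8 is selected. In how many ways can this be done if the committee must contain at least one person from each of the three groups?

1268

Unrestricted: C(13,8) = 1287 ways to pick any 8 of the 13.
Selections missing a whole group: no sophomores → C(9,8) = 9; no freshmen → C(8,8) = 1; no seniors → C(9,8) = 9.
Add back selections omitting two groups (i.e. drawn from a single group): C(4,8) + C(5,8) + C(4,8) = 0.
By inclusion–exclusion: 1287 − 19 + 0 = 1268.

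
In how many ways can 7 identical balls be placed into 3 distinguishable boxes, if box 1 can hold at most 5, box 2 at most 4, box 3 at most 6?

Without the upper bounds there are C(9,2) = 36 ways to split 7 among 3 boxes.
Subtract solutions that violate a single cap (substitute x_i' = x_i − (cap_i+1)): x_1 ≥ 6 gives C(3,2) = 3; x_2 ≥ 5 gives C(4,2) = 6; x_3 ≥ 7 gives C(2,2) = 1. Together 10.
No two caps can be exceeded simultaneously, so the pair terms are all 0.
By inclusion–exclusion the count is 36 − 10 + 0 = 26.

26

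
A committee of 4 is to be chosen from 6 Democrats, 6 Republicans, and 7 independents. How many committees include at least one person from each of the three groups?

Total 4-person selections from all 19: C(19,4) = 3876.
Subtract selections that omit an entire group: no Democrats → C(13,4) = 715; no Republicans → C(13,4) = 715; no independents → C(12,4) = 495.
Add back selections omitting two groups (i.e. drawn from a single group): C(6,4) + C(6,4) + C(7,4) = 65.
By inclusion–exclusion: 3876 − 1925 + 65 = 2016.

2016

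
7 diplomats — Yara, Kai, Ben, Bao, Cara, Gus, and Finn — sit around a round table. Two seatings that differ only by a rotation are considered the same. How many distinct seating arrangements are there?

Fix one person's seat to break rotational symmetry; the remaining 6 people can be arranged in (6)! = 720 ways.

720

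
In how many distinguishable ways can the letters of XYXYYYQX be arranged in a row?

280

Letter multiplicities in XYXYYYQX: Q×1, X×3, Y×4.
The number of distinct arrangements is 8!/(4!·3!) = 40320/144 = 280.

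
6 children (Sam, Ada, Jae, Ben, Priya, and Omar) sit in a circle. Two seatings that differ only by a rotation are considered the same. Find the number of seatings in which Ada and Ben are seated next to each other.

48

Glue Ada and Ben into a block (2 internal orders). Seating 5 units around a circle gives (4)! arrangements.
So 2 × (4)! = 2 × 24 = 48.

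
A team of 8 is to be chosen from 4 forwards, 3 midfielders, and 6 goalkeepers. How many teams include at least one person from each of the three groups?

1233

With no constraint there are C(13,8) = 1287 possible selections.
Subtract selections that omit an entire group: no forwards → C(9,8) = 9; no midfielders → C(10,8) = 45; no goalkeepers → C(7,8) = 0.
Add back selections omitting two groups (i.e. drawn from a single group): C(4,8) + C(3,8) + C(6,8) = 0.
By inclusion–exclusion: 1287 − 54 + 0 = 1233.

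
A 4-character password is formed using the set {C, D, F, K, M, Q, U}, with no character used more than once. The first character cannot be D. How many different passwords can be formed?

The first character has 7−1 = 6 choices (anything except D).
The remaining 3 characters are filled from the other 6 symbols without repetition: 6 × 5 × 4 = 120.
Total: 6 × 120 = 720.

720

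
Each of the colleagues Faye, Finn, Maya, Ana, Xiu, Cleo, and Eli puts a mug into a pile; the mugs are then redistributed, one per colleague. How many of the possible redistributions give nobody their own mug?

Let Aᵢ be the assignments in which colleague i gets their own mug. We want the size of the complement of A₁∪…∪A_7.
By inclusion–exclusion this is Σ_{j=0}^{7} (−1)^j C(7,j)·(7−j)!.
Computing: 5040 − 5040 + 2520 − 840 + 210 − 42 + 7 − 1 = 1854.

1854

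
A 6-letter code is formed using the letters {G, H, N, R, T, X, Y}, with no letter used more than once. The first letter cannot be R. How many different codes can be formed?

4320

The first letter has 7−1 = 6 choices (anything except R).
The remaining 5 letters are filled from the other 6 symbols without repetition: 6 × 5 × 4 × 3 × 2 = 720.
Total: 6 × 720 = 4320.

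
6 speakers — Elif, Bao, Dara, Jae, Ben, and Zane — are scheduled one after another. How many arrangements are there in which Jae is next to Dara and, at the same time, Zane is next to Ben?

96

Treat {Jae,Dara} as one block (2 orders) and {Zane,Ben} as another (2 orders).
That leaves 4 units to arrange: 2 × 2 × 4! = 4 × 24 = 96.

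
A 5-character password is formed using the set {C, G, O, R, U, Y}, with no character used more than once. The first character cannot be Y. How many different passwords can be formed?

600

The first character has 6−1 = 5 choices (anything except Y).
The remaining 4 characters are filled from the other 5 symbols without repetition: 5 × 4 × 3 × 2 = 120.
Total: 5 × 120 = 600.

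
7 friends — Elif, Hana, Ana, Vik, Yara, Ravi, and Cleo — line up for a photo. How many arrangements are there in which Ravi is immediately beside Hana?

Glue Ravi and Hana into one block (2 internal orders), leaving 6 units to arrange in a row.
That gives 2 × 6! = 2 × 720 = 1440.

1440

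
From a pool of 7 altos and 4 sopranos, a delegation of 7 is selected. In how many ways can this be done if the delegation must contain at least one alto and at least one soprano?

329

Unrestricted: C(11,7) = 330 ways to pick any 7 of the 11.
Subtract selections that omit an entire group: no altos → C(4,7) = 0; no sopranos → C(7,7) = 1.
Both groups omitted at once is impossible, so 330 − 1 = 329.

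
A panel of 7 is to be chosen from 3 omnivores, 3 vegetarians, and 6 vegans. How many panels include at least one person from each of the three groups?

With no constraint there are C(12,7) = 792 possible selections.
Selections missing a whole group: no omnivores → C(9,7) = 36; no vegetarians → C(9,7) = 36; no vegans → C(6,7) = 0.
Add back selections omitting two groups (i.e. drawn from a single group): C(3,7) + C(3,7) + C(6,7) = 0.
By inclusion–exclusion: 792 − 72 + 0 = 720.

720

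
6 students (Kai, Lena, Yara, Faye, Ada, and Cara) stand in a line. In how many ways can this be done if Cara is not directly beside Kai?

480

There are 6! = 720 arrangements in all. If Cara and Kai are adjacent, merging them into one block gives 2·(5)! = 240 arrangements.
So 720 − 240 = 480 arrangements keep them apart.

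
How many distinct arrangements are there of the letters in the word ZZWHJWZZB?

The 9 letters of ZZWHJWZZB have repeats: W appearing twice and Z appearing 4 times.
Dividing 9! = 362880 by 4!·2! = 48 for the repeated letters gives 7560.

7560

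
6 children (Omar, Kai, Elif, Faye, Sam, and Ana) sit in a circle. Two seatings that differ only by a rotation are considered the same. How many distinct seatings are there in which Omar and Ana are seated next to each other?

Glue Omar and Ana into a block (2 internal orders). Seating 5 units around a circle gives (4)! arrangements.
So 2 × (4)! = 2 × 24 = 48.

48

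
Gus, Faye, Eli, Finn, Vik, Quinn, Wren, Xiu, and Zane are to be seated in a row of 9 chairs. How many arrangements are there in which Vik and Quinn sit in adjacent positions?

80640

Place the 7 others and the Vik-Quinn pair as 8 objects in a line; the pair has 2 internal arrangements.
So the count is 2·(8)! = 80640.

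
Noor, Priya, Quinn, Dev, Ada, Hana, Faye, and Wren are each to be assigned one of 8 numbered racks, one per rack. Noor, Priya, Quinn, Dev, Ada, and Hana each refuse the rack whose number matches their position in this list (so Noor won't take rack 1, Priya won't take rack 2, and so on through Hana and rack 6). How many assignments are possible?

18806

Let Aᵢ (for 1 ≤ i ≤ 6) be the placements that put person i in their forbidden rack. Any j of these fix j positions, leaving (8−j)! ways to fill the rest, and there are C(6,j) ways to pick which j.
By inclusion–exclusion, the number of valid placements is Σ_{j=0}^{6} (−1)^j C(6,j)·(8−j)!.
Computing: 40320 − 30240 + 10800 − 2400 + 360 − 36 + 2 = 18806.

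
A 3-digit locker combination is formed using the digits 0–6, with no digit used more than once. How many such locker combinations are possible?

Choose and order 3 of the 7 symbols: the first digit has 7 options, the next 6, then 5.
That product is 7 × 6 × 5 = 210.

210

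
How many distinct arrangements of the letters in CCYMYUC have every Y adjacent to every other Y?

Treat the 2 copies of Y as a single block. The multiset to arrange is then {YY, C, C, C, M, U}, 6 items in all.
That gives (6)!/(3!) = 120 arrangements.

120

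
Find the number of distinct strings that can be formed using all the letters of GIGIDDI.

210

The 7 letters of GIGIDDI have repeats: D appearing twice, G appearing twice, and I appearing 3 times.
So there are 7! / (3!·2!·2!) = 210 distinguishable arrangements.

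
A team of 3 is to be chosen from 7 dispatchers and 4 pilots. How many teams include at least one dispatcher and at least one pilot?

126

Unrestricted: C(11,3) = 165 ways to pick any 3 of the 11.
Subtract selections that omit an entire group: no dispatchers → C(4,3) = 4; no pilots → C(7,3) = 35.
Both groups omitted at once is impossible, so 165 − 39 = 126.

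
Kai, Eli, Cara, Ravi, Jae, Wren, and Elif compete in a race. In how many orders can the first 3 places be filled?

210

There are 7 choices for 1st place, 6 for 2nd, and 5 for 3rd.
That gives 7 × 6 × 5 = 210.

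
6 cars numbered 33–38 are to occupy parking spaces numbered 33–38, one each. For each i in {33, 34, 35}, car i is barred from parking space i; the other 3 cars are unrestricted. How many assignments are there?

Let Aᵢ (for i ∈ {33, 34, 35}) be the placements that put car i in its forbidden parking space. Any j of these fix j positions, leaving (6−j)! ways to fill the rest, and there are C(3,j) ways to pick which j.
By inclusion–exclusion, the number of valid placements is Σ_{j=0}^{3} (−1)^j C(3,j)·(6−j)!.
Computing: 720 − 360 + 72 − 6 = 426.

426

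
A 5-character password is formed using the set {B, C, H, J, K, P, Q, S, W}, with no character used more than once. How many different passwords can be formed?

Choose and order 5 of the 9 symbols: the first character has 9 options, the next 8, and so on down to 5.
That product is 9 × 8 × 7 × 6 × 5 = 15120.

15120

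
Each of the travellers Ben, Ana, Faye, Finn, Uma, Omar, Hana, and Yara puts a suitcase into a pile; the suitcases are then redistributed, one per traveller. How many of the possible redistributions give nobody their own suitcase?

This is the derangement count D_8: permutations of 8 items with no fixed point.
By inclusion–exclusion this is Σ_{j=0}^{8} (−1)^j C(8,j)·(8−j)!.
Computing: 40320 − 40320 + 20160 − 6720 + 1680 − 336 + 56 − 8 + 1 = 14833.

14833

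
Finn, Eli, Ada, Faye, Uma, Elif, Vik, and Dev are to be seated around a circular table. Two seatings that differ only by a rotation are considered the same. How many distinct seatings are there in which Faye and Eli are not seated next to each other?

All circular seatings of 8 people number (7)! = 5040.
Seatings with Faye beside Eli: treat them as a block with 2 internal orders, giving 2 × (6)! = 1440.
Subtracting, 5040 − 1440 = 3600.

3600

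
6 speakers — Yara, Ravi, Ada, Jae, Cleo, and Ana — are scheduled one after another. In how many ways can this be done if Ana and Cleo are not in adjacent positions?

There are 6! = 720 arrangements in all. If Ana and Cleo are adjacent, merging them into one block gives 2·(5)! = 240 arrangements.
Complementary counting: 720 − 240 = 480.

480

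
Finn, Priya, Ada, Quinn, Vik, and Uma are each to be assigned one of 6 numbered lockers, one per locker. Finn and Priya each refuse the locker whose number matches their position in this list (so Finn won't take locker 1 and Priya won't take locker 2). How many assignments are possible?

504

Let Aᵢ (for i ∈ {1, 2}) be the placements that put person i in their forbidden locker. Any j of these fix j positions, leaving (6−j)! ways to fill the rest, and there are C(2,j) ways to pick which j.
By inclusion–exclusion, the number of valid placements is Σ_{j=0}^{2} (−1)^j C(2,j)·(6−j)!.
Computing: 720 − 240 + 24 = 504.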